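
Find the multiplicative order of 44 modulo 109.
108

109 is prime, so ord(44) divides φ(109) = 108.
Divisors of 108: 1, 2, 3, 4, 6, 9, 12, 18, 27, 36, 54, 108.
Repeated squaring: 44^1 ≡ 44, 44^2 ≡ 83, 44^4 ≡ 22, 44^8 ≡ 48, 44^16 ≡ 15, 44^32 ≡ 7, 44^64 ≡ 49 (mod 109).
Test 44^d mod 109 for each divisor d in increasing order:
44^1 ≡ 44
44^2 ≡ 83
44^3 = 44^2·44^1 ≡ 55
44^4 ≡ 22
44^6 = 44^4·44^2 ≡ 82
44^9 = 44^8·44^1 ≡ 41
44^12 = 44^8·44^4 ≡ 75
44^18 = 44^16·44^2 ≡ 46
44^27 = 44^16·44^8·44^2·44^1 ≡ 33
44^36 = 44^32·44^4 ≡ 45
44^54 = 44^32·44^16·44^4·44^2 ≡ 108
44^108 = 44^64·44^32·44^8·44^4 ≡ 1  ← first divisor giving 1
The order is 108.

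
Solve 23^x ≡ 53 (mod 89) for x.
6

Baby-step giant-step with step n = ⌈√89⌉ = 10.
Baby steps 23^j mod 89 (j:value) for j=0..9: 0:1, 1:23, 2:84, 3:63, 4:25, 5:41, 6:53, 7:62, 8:2, 9:46.
h = 53 is already in the table at j=6, so x = 6.
Check: 23^6 ≡ 53 (mod 89).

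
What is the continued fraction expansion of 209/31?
[6; 1, 2, 1, 7]

Euclidean algorithm steps:
209 = 6 × 31 + 23
31 = 1 × 23 + 8
23 = 2 × 8 + 7
8 = 1 × 7 + 1
7 = 7 × 1 + 0
Continued fraction: [6; 1, 2, 1, 7]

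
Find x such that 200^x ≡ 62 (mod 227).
26

Baby-step giant-step with step n = ⌈√227⌉ = 16.
Baby steps 200^j mod 227 (j:value) for j=0..15: 0:1, 1:200, 2:48, 3:66, 4:34, 5:217, 6:43, 7:201, 8:21, 9:114, 10:100, 11:24, 12:33, 13:17, 14:222, 15:135.
Giant-step multiplier: 200^(-16) ≡ 200^(226-16) = 200^210 ≡ 192 (mod 227).
Giant steps γ_i = 62·192^i mod 227: γ_0=62, γ_1=100 (in table at j=10).
x = i·n + j = 1·16 + 10 = 26.
Check: 200^26 ≡ 62 (mod 227).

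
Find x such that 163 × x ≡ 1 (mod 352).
203

gcd(163, 352) = 1, so the inverse exists.
Extended Euclidean algorithm on (352, 163):
352 = 2 × 163 + 26  ⟹  26 = (1)·352 + (-2)·163
163 = 6 × 26 + 7  ⟹  7 = (-6)·352 + (13)·163
26 = 3 × 7 + 5  ⟹  5 = (19)·352 + (-41)·163
7 = 1 × 5 + 2  ⟹  2 = (-25)·352 + (54)·163
5 = 2 × 2 + 1  ⟹  1 = (69)·352 + (-149)·163
So (-149)·163 ≡ 1 (mod 352), i.e. 163^(-1) ≡ -149 ≡ 203 (mod 352).
Check: 163 × 203 = 33089 ≡ 1 (mod 352)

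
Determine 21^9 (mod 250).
81

Repeated squaring. Binary of 9 = 1001.
21^1 ≡ 21 (mod 250); 21^2 ≡ 191 (mod 250); 21^4 ≡ 231 (mod 250); 21^8 ≡ 111 (mod 250)
21^9 = 21^1 × 21^8 ≡ 81 (mod 250)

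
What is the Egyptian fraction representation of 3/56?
1/19 + 1/1064

Greedy algorithm:
3/56: ceiling(56/3) = 19, use 1/19
1/1064: ceiling(1064/1) = 1064, use 1/1064
Result: 3/56 = 1/19 + 1/1064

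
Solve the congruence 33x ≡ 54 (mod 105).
x ≡ 8 (mod 35)

gcd(33, 105) = 3, which divides 54, so solutions exist.
Divide through by 3: 11x ≡ 18 (mod 35).
Find 11^(-1) mod 35 by the extended Euclidean algorithm:
35 = 3 × 11 + 2  ⟹  2 = (1)·35 + (-3)·11
11 = 5 × 2 + 1  ⟹  1 = (-5)·35 + (16)·11
So (16)·11 ≡ 1 (mod 35), i.e. 11^(-1) ≡ 16 (mod 35).
x ≡ 16 × 18 = 288 ≡ 8 (mod 35).
Check: 33 × 8 = 264 ≡ 54 (mod 105).
x ≡ 8 (mod 35), giving 3 solutions mod 105.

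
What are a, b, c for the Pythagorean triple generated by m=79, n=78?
(157, 12324, 12325)

Euclid's formula: a = m² - n², b = 2mn, c = m² + n²
m = 79, n = 78
a = 79² - 78² = 6241 - 6084 = 157
b = 2 × 79 × 78 = 12324
c = 79² + 78² = 6241 + 6084 = 12325
Verification: 157² + 12324² = 24649 + 151880976 = 151905625 = 12325² ✓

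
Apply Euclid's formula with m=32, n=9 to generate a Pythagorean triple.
(943, 576, 1105)

Euclid's formula: a = m² - n², b = 2mn, c = m² + n²
m = 32, n = 9
a = 32² - 9² = 1024 - 81 = 943
b = 2 × 32 × 9 = 576
c = 32² + 9² = 1024 + 81 = 1105
Verification: 943² + 576² = 889249 + 331776 = 1221025 = 1105² ✓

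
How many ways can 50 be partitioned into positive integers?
204226

p(n) counts ways to write n as a sum of positive integers (order ignored).
Euler's pentagonal recurrence: p(k) = p(k-1) + p(k-2) - p(k-5) - p(k-7) + p(k-12) + p(k-15) - ... (offsets j(3j∓1)/2, signs ++--, p(0)=1, p(<0)=0).
DP table for k = 0..49: p(0)=1, p(1)=1, p(2)=2, p(3)=3, p(4)=5, p(5)=7, p(6)=11, p(7)=15, p(8)=22, p(9)=30, p(10)=42, p(11)=56, p(12)=77, p(13)=101, p(14)=135, p(15)=176, p(16)=231, p(17)=297, p(18)=385, p(19)=490, p(20)=627, p(21)=792, p(22)=1002, p(23)=1255, p(24)=1575, p(25)=1958, p(26)=2436, p(27)=3010, p(28)=3718, p(29)=4565, p(30)=5604, p(31)=6842, p(32)=8349, p(33)=10143, p(34)=12310, p(35)=14883, p(36)=17977, p(37)=21637, p(38)=26015, p(39)=31185, p(40)=37338, p(41)=44583, p(42)=53174, p(43)=63261, p(44)=75175, p(45)=89134, p(46)=105558, p(47)=124754, p(48)=147273, p(49)=173525.
Final step: p(50) = p(49) + p(48) - p(45) - p(43) + p(38) + p(35) - p(28) - p(24) + p(15) + p(10)
= 173525 + 147273 - 89134 - 63261 + 26015 + 14883 - 3718 - 1575 + 176 + 42
= 204226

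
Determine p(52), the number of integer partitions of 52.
281589

p(n) counts ways to write n as a sum of positive integers (order ignored).
Euler's pentagonal recurrence: p(k) = p(k-1) + p(k-2) - p(k-5) - p(k-7) + p(k-12) + p(k-15) - ... (offsets j(3j∓1)/2, signs ++--, p(0)=1, p(<0)=0).
DP table for k = 0..51: p(0)=1, p(1)=1, p(2)=2, p(3)=3, p(4)=5, p(5)=7, p(6)=11, p(7)=15, p(8)=22, p(9)=30, p(10)=42, p(11)=56, p(12)=77, p(13)=101, p(14)=135, p(15)=176, p(16)=231, p(17)=297, p(18)=385, p(19)=490, p(20)=627, p(21)=792, p(22)=1002, p(23)=1255, p(24)=1575, p(25)=1958, p(26)=2436, p(27)=3010, p(28)=3718, p(29)=4565, p(30)=5604, p(31)=6842, p(32)=8349, p(33)=10143, p(34)=12310, p(35)=14883, p(36)=17977, p(37)=21637, p(38)=26015, p(39)=31185, p(40)=37338, p(41)=44583, p(42)=53174, p(43)=63261, p(44)=75175, p(45)=89134, p(46)=105558, p(47)=124754, p(48)=147273, p(49)=173525, p(50)=204226, p(51)=239943.
Final step: p(52) = p(51) + p(50) - p(47) - p(45) + p(40) + p(37) - p(30) - p(26) + p(17) + p(12) - p(1)
= 239943 + 204226 - 124754 - 89134 + 37338 + 21637 - 5604 - 2436 + 297 + 77 - 1
= 281589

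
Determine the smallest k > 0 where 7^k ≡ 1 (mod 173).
172

173 is prime, so ord(7) divides φ(173) = 172.
Divisors of 172: 1, 2, 4, 43, 86, 172.
Repeated squaring: 7^1 ≡ 7, 7^2 ≡ 49, 7^4 ≡ 152, 7^8 ≡ 95, 7^16 ≡ 29, 7^32 ≡ 149, 7^64 ≡ 57, 7^128 ≡ 135 (mod 173).
Test 7^d mod 173 for each divisor d in increasing order:
7^1 ≡ 7
7^2 ≡ 49
7^4 ≡ 152
7^43 = 7^32·7^8·7^2·7^1 ≡ 93
7^86 = 7^64·7^16·7^4·7^2 ≡ 172
7^172 = 7^128·7^32·7^8·7^4 ≡ 1  ← first divisor giving 1
The order is 172.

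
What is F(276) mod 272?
128

Matrix identity: Q^n = [[F_(n+1), F_n], [F_n, F_(n-1)]] with Q = [[1,1],[1,0]].
n = 276 = 100010100₂. Square-and-multiply, entries mod 272:
Q^1 = [[1,1],[1,0]]
Q^2 = (Q^1)² = [[2,1],[1,1]]
Q^4 = (Q^2)² = [[5,3],[3,2]]
Q^8 = (Q^4)² = [[34,21],[21,13]]
Q^17 = (Q^8)²·Q = [[136,237],[237,171]]
Q^34 = (Q^17)² = [[137,135],[135,2]]
Q^69 = (Q^34)²·Q = [[271,2],[2,269]]
Q^138 = (Q^69)² = [[5,264],[264,13]]
Q^276 = (Q^138)² = [[89,128],[128,233]]
F_276 mod 272 = Q^276[0][1] = 128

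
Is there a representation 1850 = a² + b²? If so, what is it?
1² + 43² (a=1, b=43)

Factorization: 1850 = 2 × 5^2 × 37
By Fermat: n is sum of two squares iff every prime p ≡ 3 (mod 4) appears to even power.
All primes ≡ 3 (mod 4) appear to even power.
Search a = 0, 1, 2, … for 1850 - a² a perfect square: first hit at a = 1: 1850 - 1 = 1849 = 43².
1850 = 1² + 43² = 1 + 1849 ✓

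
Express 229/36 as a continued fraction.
[6; 2, 1, 3, 3]

Euclidean algorithm steps:
229 = 6 × 36 + 13
36 = 2 × 13 + 10
13 = 1 × 10 + 3
10 = 3 × 3 + 1
3 = 3 × 1 + 0
Continued fraction: [6; 2, 1, 3, 3]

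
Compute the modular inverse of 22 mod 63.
43

gcd(22, 63) = 1, so the inverse exists.
Extended Euclidean algorithm on (63, 22):
63 = 2 × 22 + 19  ⟹  19 = (1)·63 + (-2)·22
22 = 1 × 19 + 3  ⟹  3 = (-1)·63 + (3)·22
19 = 6 × 3 + 1  ⟹  1 = (7)·63 + (-20)·22
So (-20)·22 ≡ 1 (mod 63), i.e. 22^(-1) ≡ -20 ≡ 43 (mod 63).
Check: 22 × 43 = 946 ≡ 1 (mod 63)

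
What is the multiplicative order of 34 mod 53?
52

53 is prime, so ord(34) divides φ(53) = 52.
Divisors of 52: 1, 2, 4, 13, 26, 52.
Repeated squaring: 34^1 ≡ 34, 34^2 ≡ 43, 34^4 ≡ 47, 34^8 ≡ 36, 34^16 ≡ 24, 34^32 ≡ 46 (mod 53).
Test 34^d mod 53 for each divisor d in increasing order:
34^1 ≡ 34
34^2 ≡ 43
34^4 ≡ 47
34^13 = 34^8·34^4·34^1 ≡ 23
34^26 = 34^16·34^8·34^2 ≡ 52
34^52 = 34^32·34^16·34^4 ≡ 1  ← first divisor giving 1
The order is 52.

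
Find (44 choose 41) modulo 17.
1

Using Lucas' theorem:
Write n=44 and k=41 in base 17:
n in base 17: [2, 10]
k in base 17: [2, 7]
C(44,41) mod 17 = ∏ C(n_i, k_i) mod 17
Digit binomials (mod 17): C(2,2) = 1; C(10,7) = 120 ≡ 1
Product: 1 × 1 = 1 ≡ 1 (mod 17)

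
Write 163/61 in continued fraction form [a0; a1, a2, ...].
[2; 1, 2, 20]

Euclidean algorithm steps:
163 = 2 × 61 + 41
61 = 1 × 41 + 20
41 = 2 × 20 + 1
20 = 20 × 1 + 0
Continued fraction: [2; 1, 2, 20]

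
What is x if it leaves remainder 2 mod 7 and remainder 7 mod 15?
37

Using Chinese Remainder Theorem:
M = 7 × 15 = 105
M1 = 15, M2 = 7
y1 = 15^(-1) mod 7 = 1
y2 = 7^(-1) mod 15 = 13
x = (2×15×1 + 7×7×13) mod 105 = 37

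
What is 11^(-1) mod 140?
51

gcd(11, 140) = 1, so the inverse exists.
Extended Euclidean algorithm on (140, 11):
140 = 12 × 11 + 8  ⟹  8 = (1)·140 + (-12)·11
11 = 1 × 8 + 3  ⟹  3 = (-1)·140 + (13)·11
8 = 2 × 3 + 2  ⟹  2 = (3)·140 + (-38)·11
3 = 1 × 2 + 1  ⟹  1 = (-4)·140 + (51)·11
So (51)·11 ≡ 1 (mod 140), i.e. 11^(-1) ≡ 51 (mod 140).
Check: 11 × 51 = 561 ≡ 1 (mod 140)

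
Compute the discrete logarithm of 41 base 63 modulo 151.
69

Baby-step giant-step with step n = ⌈√151⌉ = 13.
Baby steps 63^j mod 151 (j:value) for j=0..12: 0:1, 1:63, 2:43, 3:142, 4:37, 5:66, 6:81, 7:120, 8:10, 9:26, 10:128, 11:61, 12:68.
Giant-step multiplier: 63^(-13) ≡ 63^(150-13) = 63^137 ≡ 89 (mod 151).
Giant steps γ_i = 41·89^i mod 151: γ_0=41, γ_1=25, γ_2=111, γ_3=64, γ_4=109, γ_5=37 (in table at j=4).
x = i·n + j = 5·13 + 4 = 69.
Check: 63^69 ≡ 41 (mod 151).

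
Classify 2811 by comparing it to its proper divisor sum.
deficient

Proper divisors of 2811: sum = 1 + 3 + 937 = 941
Since 941 < 2811, 2811 is deficient.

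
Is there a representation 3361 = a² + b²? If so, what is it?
15² + 56² (a=15, b=56)

Factorization: 3361 = 3361
By Fermat: n is sum of two squares iff every prime p ≡ 3 (mod 4) appears to even power.
All primes ≡ 3 (mod 4) appear to even power.
Search a = 0, 1, 2, … for 3361 - a² a perfect square: first hit at a = 15: 3361 - 225 = 3136 = 56².
3361 = 15² + 56² = 225 + 3136 ✓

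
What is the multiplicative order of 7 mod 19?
3

19 is prime, so ord(7) divides φ(19) = 18.
Divisors of 18: 1, 2, 3, 6, 9, 18.
Repeated squaring: 7^1 ≡ 7, 7^2 ≡ 11, 7^4 ≡ 7, 7^8 ≡ 11, 7^16 ≡ 7 (mod 19).
Test 7^d mod 19 for each divisor d in increasing order:
7^1 ≡ 7
7^2 ≡ 11
7^3 = 7^2·7^1 ≡ 1  ← first divisor giving 1
The order is 3.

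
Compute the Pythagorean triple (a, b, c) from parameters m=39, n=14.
(1325, 1092, 1717)

Euclid's formula: a = m² - n², b = 2mn, c = m² + n²
m = 39, n = 14
a = 39² - 14² = 1521 - 196 = 1325
b = 2 × 39 × 14 = 1092
c = 39² + 14² = 1521 + 196 = 1717
Verification: 1325² + 1092² = 1755625 + 1192464 = 2948089 = 1717² ✓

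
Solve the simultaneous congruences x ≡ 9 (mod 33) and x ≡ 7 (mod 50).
207

Using Chinese Remainder Theorem:
M = 33 × 50 = 1650
M1 = 50, M2 = 33
y1 = 50^(-1) mod 33 = 2
y2 = 33^(-1) mod 50 = 47
x = (9×50×2 + 7×33×47) mod 1650 = 207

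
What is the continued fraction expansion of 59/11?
[5; 2, 1, 3]

Euclidean algorithm steps:
59 = 5 × 11 + 4
11 = 2 × 4 + 3
4 = 1 × 3 + 1
3 = 3 × 1 + 0
Continued fraction: [5; 2, 1, 3]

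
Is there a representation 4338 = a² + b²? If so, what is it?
33² + 57² (a=33, b=57)

Factorization: 4338 = 2 × 3^2 × 241
By Fermat: n is sum of two squares iff every prime p ≡ 3 (mod 4) appears to even power.
All primes ≡ 3 (mod 4) appear to even power.
Search a = 0, 1, 2, … for 4338 - a² a perfect square: first hit at a = 33: 4338 - 1089 = 3249 = 57².
4338 = 33² + 57² = 1089 + 3249 ✓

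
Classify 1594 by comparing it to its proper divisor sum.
deficient

Proper divisors of 1594: sum = 1 + 2 + 797 = 800
Since 800 < 1594, 1594 is deficient.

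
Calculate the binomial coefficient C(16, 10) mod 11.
0

Using Lucas' theorem:
Write n=16 and k=10 in base 11:
n in base 11: [1, 5]
k in base 11: [0, 10]
C(16,10) mod 11 = ∏ C(n_i, k_i) mod 11
Digit binomials (mod 11): C(1,0) = 1; C(5,10) = 0 (k_i > n_i)
Product: 1 × 0 = 0 ≡ 0 (mod 11)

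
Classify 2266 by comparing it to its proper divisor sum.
deficient

Proper divisors of 2266: sum = 1 + 2 + 11 + 22 + 103 + 206 + 1133 = 1478
Since 1478 < 2266, 2266 is deficient.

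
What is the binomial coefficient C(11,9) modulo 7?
6

Using Lucas' theorem:
Write n=11 and k=9 in base 7:
n in base 7: [1, 4]
k in base 7: [1, 2]
C(11,9) mod 7 = ∏ C(n_i, k_i) mod 7
Digit binomials (mod 7): C(1,1) = 1; C(4,2) = 6
Product: 1 × 6 = 6 ≡ 6 (mod 7)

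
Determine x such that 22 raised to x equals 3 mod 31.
23

Baby-step giant-step with step n = ⌈√31⌉ = 6.
Baby steps 22^j mod 31 (j:value) for j=0..5: 0:1, 1:22, 2:19, 3:15, 4:20, 5:6.
Giant-step multiplier: 22^(-6) ≡ 22^(30-6) = 22^24 ≡ 4 (mod 31).
Giant steps γ_i = 3·4^i mod 31: γ_0=3, γ_1=12, γ_2=17, γ_3=6 (in table at j=5).
x = i·n + j = 3·6 + 5 = 23.
Check: 22^23 ≡ 3 (mod 31).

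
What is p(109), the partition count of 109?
541946240

p(n) counts ways to write n as a sum of positive integers (order ignored).
Euler's pentagonal recurrence: p(k) = p(k-1) + p(k-2) - p(k-5) - p(k-7) + p(k-12) + p(k-15) - ... (offsets j(3j∓1)/2, signs ++--, p(0)=1, p(<0)=0).
DP table for k = 0..108: p(0)=1, p(1)=1, p(2)=2, p(3)=3, p(4)=5, p(5)=7, p(6)=11, p(7)=15, p(8)=22, p(9)=30, p(10)=42, p(11)=56, p(12)=77, p(13)=101, p(14)=135, p(15)=176, p(16)=231, p(17)=297, p(18)=385, p(19)=490, p(20)=627, p(21)=792, p(22)=1002, p(23)=1255, p(24)=1575, p(25)=1958, p(26)=2436, p(27)=3010, p(28)=3718, p(29)=4565, p(30)=5604, p(31)=6842, p(32)=8349, p(33)=10143, p(34)=12310, p(35)=14883, p(36)=17977, p(37)=21637, p(38)=26015, p(39)=31185, p(40)=37338, p(41)=44583, p(42)=53174, p(43)=63261, p(44)=75175, p(45)=89134, p(46)=105558, p(47)=124754, p(48)=147273, p(49)=173525, p(50)=204226, p(51)=239943, p(52)=281589, p(53)=329931, p(54)=386155, p(55)=451276, p(56)=526823, p(57)=614154, p(58)=715220, p(59)=831820, p(60)=966467, p(61)=1121505, p(62)=1300156, p(63)=1505499, p(64)=1741630, p(65)=2012558, p(66)=2323520, p(67)=2679689, p(68)=3087735, p(69)=3554345, p(70)=4087968, p(71)=4697205, p(72)=5392783, p(73)=6185689, p(74)=7089500, p(75)=8118264, p(76)=9289091, p(77)=10619863, p(78)=12132164, p(79)=13848650, p(80)=15796476, p(81)=18004327, p(82)=20506255, p(83)=23338469, p(84)=26543660, p(85)=30167357, p(86)=34262962, p(87)=38887673, p(88)=44108109, p(89)=49995925, p(90)=56634173, p(91)=64112359, p(92)=72533807, p(93)=82010177, p(94)=92669720, p(95)=104651419, p(96)=118114304, p(97)=133230930, p(98)=150198136, p(99)=169229875, p(100)=190569292, p(101)=214481126, p(102)=241265379, p(103)=271248950, p(104)=304801365, p(105)=342325709, p(106)=384276336, p(107)=431149389, p(108)=483502844.
Final step: p(109) = p(108) + p(107) - p(104) - p(102) + p(97) + p(94) - p(87) - p(83) + p(74) + p(69) - p(58) - p(52) + p(39) + p(32) - p(17) - p(9)
= 483502844 + 431149389 - 304801365 - 241265379 + 133230930 + 92669720 - 38887673 - 23338469 + 7089500 + 3554345 - 715220 - 281589 + 31185 + 8349 - 297 - 30
= 541946240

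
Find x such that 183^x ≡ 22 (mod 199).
7

Baby-step giant-step with step n = ⌈√199⌉ = 15.
Baby steps 183^j mod 199 (j:value) for j=0..14: 0:1, 1:183, 2:57, 3:83, 4:65, 5:154, 6:123, 7:22, 8:46, 9:60, 10:35, 11:37, 12:5, 13:119, 14:86.
h = 22 is already in the table at j=7, so x = 7.
Check: 183^7 ≡ 22 (mod 199).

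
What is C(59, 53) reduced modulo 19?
0

Using Lucas' theorem:
Write n=59 and k=53 in base 19:
n in base 19: [3, 2]
k in base 19: [2, 15]
C(59,53) mod 19 = ∏ C(n_i, k_i) mod 19
Digit binomials (mod 19): C(3,2) = 3; C(2,15) = 0 (k_i > n_i)
Product: 3 × 0 = 0 ≡ 0 (mod 19)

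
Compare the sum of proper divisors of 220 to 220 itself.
abundant

Proper divisors of 220: sum = 1 + 2 + 4 + 5 + 10 + 11 + 20 + 22 + 44 + 55 + 110 = 284
Since 284 > 220, 220 is abundant.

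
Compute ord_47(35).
46

47 is prime, so ord(35) divides φ(47) = 46.
Divisors of 46: 1, 2, 23, 46.
Repeated squaring: 35^1 ≡ 35, 35^2 ≡ 3, 35^4 ≡ 9, 35^8 ≡ 34, 35^16 ≡ 28, 35^32 ≡ 32 (mod 47).
Test 35^d mod 47 for each divisor d in increasing order:
35^1 ≡ 35
35^2 ≡ 3
35^23 = 35^16·35^4·35^2·35^1 ≡ 46
35^46 = 35^32·35^8·35^4·35^2 ≡ 1  ← first divisor giving 1
The order is 46.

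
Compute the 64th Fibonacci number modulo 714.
693

Matrix identity: Q^n = [[F_(n+1), F_n], [F_n, F_(n-1)]] with Q = [[1,1],[1,0]].
n = 64 = 1000000₂. Square-and-multiply, entries mod 714:
Q^1 = [[1,1],[1,0]]
Q^2 = (Q^1)² = [[2,1],[1,1]]
Q^4 = (Q^2)² = [[5,3],[3,2]]
Q^8 = (Q^4)² = [[34,21],[21,13]]
Q^16 = (Q^8)² = [[169,273],[273,610]]
Q^32 = (Q^16)² = [[274,609],[609,379]]
Q^64 = (Q^32)² = [[421,693],[693,442]]
F_64 mod 714 = Q^64[0][1] = 693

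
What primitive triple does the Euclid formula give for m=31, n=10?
(861, 620, 1061)

Euclid's formula: a = m² - n², b = 2mn, c = m² + n²
m = 31, n = 10
a = 31² - 10² = 961 - 100 = 861
b = 2 × 31 × 10 = 620
c = 31² + 10² = 961 + 100 = 1061
Verification: 861² + 620² = 741321 + 384400 = 1125721 = 1061² ✓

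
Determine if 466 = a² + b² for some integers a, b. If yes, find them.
5² + 21² (a=5, b=21)

Factorization: 466 = 2 × 233
By Fermat: n is sum of two squares iff every prime p ≡ 3 (mod 4) appears to even power.
All primes ≡ 3 (mod 4) appear to even power.
Search a = 0, 1, 2, … for 466 - a² a perfect square: first hit at a = 5: 466 - 25 = 441 = 21².
466 = 5² + 21² = 25 + 441 ✓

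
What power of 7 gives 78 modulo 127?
65

Baby-step giant-step with step n = ⌈√127⌉ = 12.
Baby steps 7^j mod 127 (j:value) for j=0..11: 0:1, 1:7, 2:49, 3:89, 4:115, 5:43, 6:47, 7:75, 8:17, 9:119, 10:71, 11:116.
Giant-step multiplier: 7^(-12) ≡ 7^(126-12) = 7^114 ≡ 94 (mod 127).
Giant steps γ_i = 78·94^i mod 127: γ_0=78, γ_1=93, γ_2=106, γ_3=58, γ_4=118, γ_5=43 (in table at j=5).
x = i·n + j = 5·12 + 5 = 65.
Check: 7^65 ≡ 78 (mod 127).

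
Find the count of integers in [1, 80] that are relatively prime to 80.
32

80 = 2^4 × 5
φ(n) = n × ∏(1 - 1/p) for each prime p dividing n
φ(80) = 80 × (1 - 1/2) × (1 - 1/5) = 32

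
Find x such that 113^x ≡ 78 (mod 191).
96

Baby-step giant-step with step n = ⌈√191⌉ = 14.
Baby steps 113^j mod 191 (j:value) for j=0..13: 0:1, 1:113, 2:163, 3:83, 4:20, 5:159, 6:13, 7:132, 8:18, 9:124, 10:69, 11:157, 12:169, 13:188.
Giant-step multiplier: 113^(-14) ≡ 113^(190-14) = 113^176 ≡ 40 (mod 191).
Giant steps γ_i = 78·40^i mod 191: γ_0=78, γ_1=64, γ_2=77, γ_3=24, γ_4=5, γ_5=9, γ_6=169 (in table at j=12).
x = i·n + j = 6·14 + 12 = 96.
Check: 113^96 ≡ 78 (mod 191).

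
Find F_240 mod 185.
70

Matrix identity: Q^n = [[F_(n+1), F_n], [F_n, F_(n-1)]] with Q = [[1,1],[1,0]].
n = 240 = 11110000₂. Square-and-multiply, entries mod 185:
Q^1 = [[1,1],[1,0]]
Q^3 = (Q^1)²·Q = [[3,2],[2,1]]
Q^7 = (Q^3)²·Q = [[21,13],[13,8]]
Q^15 = (Q^7)²·Q = [[62,55],[55,7]]
Q^30 = (Q^15)² = [[24,95],[95,114]]
Q^60 = (Q^30)² = [[166,160],[160,6]]
Q^120 = (Q^60)² = [[61,140],[140,106]]
Q^240 = (Q^120)² = [[11,70],[70,126]]
F_240 mod 185 = Q^240[0][1] = 70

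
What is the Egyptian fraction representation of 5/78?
1/16 + 1/624

Greedy algorithm:
5/78: ceiling(78/5) = 16, use 1/16
1/624: ceiling(624/1) = 624, use 1/624
Result: 5/78 = 1/16 + 1/624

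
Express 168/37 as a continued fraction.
[4; 1, 1, 5, 1, 2]

Euclidean algorithm steps:
168 = 4 × 37 + 20
37 = 1 × 20 + 17
20 = 1 × 17 + 3
17 = 5 × 3 + 2
3 = 1 × 2 + 1
2 = 2 × 1 + 0
Continued fraction: [4; 1, 1, 5, 1, 2]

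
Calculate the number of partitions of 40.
37338

p(n) counts ways to write n as a sum of positive integers (order ignored).
Euler's pentagonal recurrence: p(k) = p(k-1) + p(k-2) - p(k-5) - p(k-7) + p(k-12) + p(k-15) - ... (offsets j(3j∓1)/2, signs ++--, p(0)=1, p(<0)=0).
DP table for k = 0..39: p(0)=1, p(1)=1, p(2)=2, p(3)=3, p(4)=5, p(5)=7, p(6)=11, p(7)=15, p(8)=22, p(9)=30, p(10)=42, p(11)=56, p(12)=77, p(13)=101, p(14)=135, p(15)=176, p(16)=231, p(17)=297, p(18)=385, p(19)=490, p(20)=627, p(21)=792, p(22)=1002, p(23)=1255, p(24)=1575, p(25)=1958, p(26)=2436, p(27)=3010, p(28)=3718, p(29)=4565, p(30)=5604, p(31)=6842, p(32)=8349, p(33)=10143, p(34)=12310, p(35)=14883, p(36)=17977, p(37)=21637, p(38)=26015, p(39)=31185.
Final step: p(40) = p(39) + p(38) - p(35) - p(33) + p(28) + p(25) - p(18) - p(14) + p(5) + p(0)
= 31185 + 26015 - 14883 - 10143 + 3718 + 1958 - 385 - 135 + 7 + 1
= 37338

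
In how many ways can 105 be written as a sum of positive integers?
342325709

p(n) counts ways to write n as a sum of positive integers (order ignored).
Euler's pentagonal recurrence: p(k) = p(k-1) + p(k-2) - p(k-5) - p(k-7) + p(k-12) + p(k-15) - ... (offsets j(3j∓1)/2, signs ++--, p(0)=1, p(<0)=0).
DP table for k = 0..104: p(0)=1, p(1)=1, p(2)=2, p(3)=3, p(4)=5, p(5)=7, p(6)=11, p(7)=15, p(8)=22, p(9)=30, p(10)=42, p(11)=56, p(12)=77, p(13)=101, p(14)=135, p(15)=176, p(16)=231, p(17)=297, p(18)=385, p(19)=490, p(20)=627, p(21)=792, p(22)=1002, p(23)=1255, p(24)=1575, p(25)=1958, p(26)=2436, p(27)=3010, p(28)=3718, p(29)=4565, p(30)=5604, p(31)=6842, p(32)=8349, p(33)=10143, p(34)=12310, p(35)=14883, p(36)=17977, p(37)=21637, p(38)=26015, p(39)=31185, p(40)=37338, p(41)=44583, p(42)=53174, p(43)=63261, p(44)=75175, p(45)=89134, p(46)=105558, p(47)=124754, p(48)=147273, p(49)=173525, p(50)=204226, p(51)=239943, p(52)=281589, p(53)=329931, p(54)=386155, p(55)=451276, p(56)=526823, p(57)=614154, p(58)=715220, p(59)=831820, p(60)=966467, p(61)=1121505, p(62)=1300156, p(63)=1505499, p(64)=1741630, p(65)=2012558, p(66)=2323520, p(67)=2679689, p(68)=3087735, p(69)=3554345, p(70)=4087968, p(71)=4697205, p(72)=5392783, p(73)=6185689, p(74)=7089500, p(75)=8118264, p(76)=9289091, p(77)=10619863, p(78)=12132164, p(79)=13848650, p(80)=15796476, p(81)=18004327, p(82)=20506255, p(83)=23338469, p(84)=26543660, p(85)=30167357, p(86)=34262962, p(87)=38887673, p(88)=44108109, p(89)=49995925, p(90)=56634173, p(91)=64112359, p(92)=72533807, p(93)=82010177, p(94)=92669720, p(95)=104651419, p(96)=118114304, p(97)=133230930, p(98)=150198136, p(99)=169229875, p(100)=190569292, p(101)=214481126, p(102)=241265379, p(103)=271248950, p(104)=304801365.
Final step: p(105) = p(104) + p(103) - p(100) - p(98) + p(93) + p(90) - p(83) - p(79) + p(70) + p(65) - p(54) - p(48) + p(35) + p(28) - p(13) - p(5)
= 304801365 + 271248950 - 190569292 - 150198136 + 82010177 + 56634173 - 23338469 - 13848650 + 4087968 + 2012558 - 386155 - 147273 + 14883 + 3718 - 101 - 7
= 342325709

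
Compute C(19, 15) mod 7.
5

Using Lucas' theorem:
Write n=19 and k=15 in base 7:
n in base 7: [2, 5]
k in base 7: [2, 1]
C(19,15) mod 7 = ∏ C(n_i, k_i) mod 7
Digit binomials (mod 7): C(2,2) = 1; C(5,1) = 5
Product: 1 × 5 = 5 ≡ 5 (mod 7)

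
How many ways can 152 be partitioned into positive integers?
49686288421

p(n) counts ways to write n as a sum of positive integers (order ignored).
Euler's pentagonal recurrence: p(k) = p(k-1) + p(k-2) - p(k-5) - p(k-7) + p(k-12) + p(k-15) - ... (offsets j(3j∓1)/2, signs ++--, p(0)=1, p(<0)=0).
DP table for k = 0..151: p(0)=1, p(1)=1, p(2)=2, p(3)=3, p(4)=5, p(5)=7, p(6)=11, p(7)=15, p(8)=22, p(9)=30, p(10)=42, p(11)=56, p(12)=77, p(13)=101, p(14)=135, p(15)=176, p(16)=231, p(17)=297, p(18)=385, p(19)=490, p(20)=627, p(21)=792, p(22)=1002, p(23)=1255, p(24)=1575, p(25)=1958, p(26)=2436, p(27)=3010, p(28)=3718, p(29)=4565, p(30)=5604, p(31)=6842, p(32)=8349, p(33)=10143, p(34)=12310, p(35)=14883, p(36)=17977, p(37)=21637, p(38)=26015, p(39)=31185, p(40)=37338, p(41)=44583, p(42)=53174, p(43)=63261, p(44)=75175, p(45)=89134, p(46)=105558, p(47)=124754, p(48)=147273, p(49)=173525, p(50)=204226, p(51)=239943, p(52)=281589, p(53)=329931, p(54)=386155, p(55)=451276, p(56)=526823, p(57)=614154, p(58)=715220, p(59)=831820, p(60)=966467, p(61)=1121505, p(62)=1300156, p(63)=1505499, p(64)=1741630, p(65)=2012558, p(66)=2323520, p(67)=2679689, p(68)=3087735, p(69)=3554345, p(70)=4087968, p(71)=4697205, p(72)=5392783, p(73)=6185689, p(74)=7089500, p(75)=8118264, p(76)=9289091, p(77)=10619863, p(78)=12132164, p(79)=13848650, p(80)=15796476, p(81)=18004327, p(82)=20506255, p(83)=23338469, p(84)=26543660, p(85)=30167357, p(86)=34262962, p(87)=38887673, p(88)=44108109, p(89)=49995925, p(90)=56634173, p(91)=64112359, p(92)=72533807, p(93)=82010177, p(94)=92669720, p(95)=104651419, p(96)=118114304, p(97)=133230930, p(98)=150198136, p(99)=169229875, p(100)=190569292, p(101)=214481126, p(102)=241265379, p(103)=271248950, p(104)=304801365, p(105)=342325709, p(106)=384276336, p(107)=431149389, p(108)=483502844, p(109)=541946240, p(110)=607163746, p(111)=679903203, p(112)=761002156, p(113)=851376628, p(114)=952050665, p(115)=1064144451, p(116)=1188908248, p(117)=1327710076, p(118)=1482074143, p(119)=1653668665, p(120)=1844349560, p(121)=2056148051, p(122)=2291320912, p(123)=2552338241, p(124)=2841940500, p(125)=3163127352, p(126)=3519222692, p(127)=3913864295, p(128)=4351078600, p(129)=4835271870, p(130)=5371315400, p(131)=5964539504, p(132)=6620830889, p(133)=7346629512, p(134)=8149040695, p(135)=9035836076, p(136)=10015581680, p(137)=11097645016, p(138)=12292341831, p(139)=13610949895, p(140)=15065878135, p(141)=16670689208, p(142)=18440293320, p(143)=20390982757, p(144)=22540654445, p(145)=24908858009, p(146)=27517052599, p(147)=30388671978, p(148)=33549419497, p(149)=37027355200, p(150)=40853235313, p(151)=45060624582.
Final step: p(152) = p(151) + p(150) - p(147) - p(145) + p(140) + p(137) - p(130) - p(126) + p(117) + p(112) - p(101) - p(95) + p(82) + p(75) - p(60) - p(52) + p(35) + p(26) - p(7)
= 45060624582 + 40853235313 - 30388671978 - 24908858009 + 15065878135 + 11097645016 - 5371315400 - 3519222692 + 1327710076 + 761002156 - 214481126 - 104651419 + 20506255 + 8118264 - 966467 - 281589 + 14883 + 2436 - 15
= 49686288421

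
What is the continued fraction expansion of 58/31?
[1; 1, 6, 1, 3]

Euclidean algorithm steps:
58 = 1 × 31 + 27
31 = 1 × 27 + 4
27 = 6 × 4 + 3
4 = 1 × 3 + 1
3 = 3 × 1 + 0
Continued fraction: [1; 1, 6, 1, 3]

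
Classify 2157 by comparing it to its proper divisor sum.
deficient

Proper divisors of 2157: sum = 1 + 3 + 719 = 723
Since 723 < 2157, 2157 is deficient.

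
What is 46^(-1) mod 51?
10

gcd(46, 51) = 1, so the inverse exists.
Extended Euclidean algorithm on (51, 46):
51 = 1 × 46 + 5  ⟹  5 = (1)·51 + (-1)·46
46 = 9 × 5 + 1  ⟹  1 = (-9)·51 + (10)·46
So (10)·46 ≡ 1 (mod 51), i.e. 46^(-1) ≡ 10 (mod 51).
Check: 46 × 10 = 460 ≡ 1 (mod 51)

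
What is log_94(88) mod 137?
24

Baby-step giant-step with step n = ⌈√137⌉ = 12.
Baby steps 94^j mod 137 (j:value) for j=0..11: 0:1, 1:94, 2:68, 3:90, 4:103, 5:92, 6:17, 7:91, 8:60, 9:23, 10:107, 11:57.
Giant-step multiplier: 94^(-12) ≡ 94^(136-12) = 94^124 ≡ 64 (mod 137).
Giant steps γ_i = 88·64^i mod 137: γ_0=88, γ_1=15, γ_2=1 (in table at j=0).
x = i·n + j = 2·12 + 0 = 24.
Check: 94^24 ≡ 88 (mod 137).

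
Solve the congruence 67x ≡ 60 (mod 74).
x ≡ 2 (mod 74)

gcd(67, 74) = 1, which divides 60, so solutions exist.
Find 67^(-1) mod 74 by the extended Euclidean algorithm:
74 = 1 × 67 + 7  ⟹  7 = (1)·74 + (-1)·67
67 = 9 × 7 + 4  ⟹  4 = (-9)·74 + (10)·67
7 = 1 × 4 + 3  ⟹  3 = (10)·74 + (-11)·67
4 = 1 × 3 + 1  ⟹  1 = (-19)·74 + (21)·67
So (21)·67 ≡ 1 (mod 74), i.e. 67^(-1) ≡ 21 (mod 74).
x ≡ 21 × 60 = 1260 ≡ 2 (mod 74).
Check: 67 × 2 = 134 ≡ 60 (mod 74).
Unique solution: x ≡ 2 (mod 74)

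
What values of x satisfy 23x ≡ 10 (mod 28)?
x ≡ 26 (mod 28)

gcd(23, 28) = 1, which divides 10, so solutions exist.
Find 23^(-1) mod 28 by the extended Euclidean algorithm:
28 = 1 × 23 + 5  ⟹  5 = (1)·28 + (-1)·23
23 = 4 × 5 + 3  ⟹  3 = (-4)·28 + (5)·23
5 = 1 × 3 + 2  ⟹  2 = (5)·28 + (-6)·23
3 = 1 × 2 + 1  ⟹  1 = (-9)·28 + (11)·23
So (11)·23 ≡ 1 (mod 28), i.e. 23^(-1) ≡ 11 (mod 28).
x ≡ 11 × 10 = 110 ≡ 26 (mod 28).
Check: 23 × 26 = 598 ≡ 10 (mod 28).
Unique solution: x ≡ 26 (mod 28)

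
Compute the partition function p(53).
329931

p(n) counts ways to write n as a sum of positive integers (order ignored).
Euler's pentagonal recurrence: p(k) = p(k-1) + p(k-2) - p(k-5) - p(k-7) + p(k-12) + p(k-15) - ... (offsets j(3j∓1)/2, signs ++--, p(0)=1, p(<0)=0).
DP table for k = 0..52: p(0)=1, p(1)=1, p(2)=2, p(3)=3, p(4)=5, p(5)=7, p(6)=11, p(7)=15, p(8)=22, p(9)=30, p(10)=42, p(11)=56, p(12)=77, p(13)=101, p(14)=135, p(15)=176, p(16)=231, p(17)=297, p(18)=385, p(19)=490, p(20)=627, p(21)=792, p(22)=1002, p(23)=1255, p(24)=1575, p(25)=1958, p(26)=2436, p(27)=3010, p(28)=3718, p(29)=4565, p(30)=5604, p(31)=6842, p(32)=8349, p(33)=10143, p(34)=12310, p(35)=14883, p(36)=17977, p(37)=21637, p(38)=26015, p(39)=31185, p(40)=37338, p(41)=44583, p(42)=53174, p(43)=63261, p(44)=75175, p(45)=89134, p(46)=105558, p(47)=124754, p(48)=147273, p(49)=173525, p(50)=204226, p(51)=239943, p(52)=281589.
Final step: p(53) = p(52) + p(51) - p(48) - p(46) + p(41) + p(38) - p(31) - p(27) + p(18) + p(13) - p(2)
= 281589 + 239943 - 147273 - 105558 + 44583 + 26015 - 6842 - 3010 + 385 + 101 - 2
= 329931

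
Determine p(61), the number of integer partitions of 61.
1121505

p(n) counts ways to write n as a sum of positive integers (order ignored).
Euler's pentagonal recurrence: p(k) = p(k-1) + p(k-2) - p(k-5) - p(k-7) + p(k-12) + p(k-15) - ... (offsets j(3j∓1)/2, signs ++--, p(0)=1, p(<0)=0).
DP table for k = 0..60: p(0)=1, p(1)=1, p(2)=2, p(3)=3, p(4)=5, p(5)=7, p(6)=11, p(7)=15, p(8)=22, p(9)=30, p(10)=42, p(11)=56, p(12)=77, p(13)=101, p(14)=135, p(15)=176, p(16)=231, p(17)=297, p(18)=385, p(19)=490, p(20)=627, p(21)=792, p(22)=1002, p(23)=1255, p(24)=1575, p(25)=1958, p(26)=2436, p(27)=3010, p(28)=3718, p(29)=4565, p(30)=5604, p(31)=6842, p(32)=8349, p(33)=10143, p(34)=12310, p(35)=14883, p(36)=17977, p(37)=21637, p(38)=26015, p(39)=31185, p(40)=37338, p(41)=44583, p(42)=53174, p(43)=63261, p(44)=75175, p(45)=89134, p(46)=105558, p(47)=124754, p(48)=147273, p(49)=173525, p(50)=204226, p(51)=239943, p(52)=281589, p(53)=329931, p(54)=386155, p(55)=451276, p(56)=526823, p(57)=614154, p(58)=715220, p(59)=831820, p(60)=966467.
Final step: p(61) = p(60) + p(59) - p(56) - p(54) + p(49) + p(46) - p(39) - p(35) + p(26) + p(21) - p(10) - p(4)
= 966467 + 831820 - 526823 - 386155 + 173525 + 105558 - 31185 - 14883 + 2436 + 792 - 42 - 5
= 1121505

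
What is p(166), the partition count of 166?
189334822579

p(n) counts ways to write n as a sum of positive integers (order ignored).
Euler's pentagonal recurrence: p(k) = p(k-1) + p(k-2) - p(k-5) - p(k-7) + p(k-12) + p(k-15) - ... (offsets j(3j∓1)/2, signs ++--, p(0)=1, p(<0)=0).
DP table for k = 0..165: p(0)=1, p(1)=1, p(2)=2, p(3)=3, p(4)=5, p(5)=7, p(6)=11, p(7)=15, p(8)=22, p(9)=30, p(10)=42, p(11)=56, p(12)=77, p(13)=101, p(14)=135, p(15)=176, p(16)=231, p(17)=297, p(18)=385, p(19)=490, p(20)=627, p(21)=792, p(22)=1002, p(23)=1255, p(24)=1575, p(25)=1958, p(26)=2436, p(27)=3010, p(28)=3718, p(29)=4565, p(30)=5604, p(31)=6842, p(32)=8349, p(33)=10143, p(34)=12310, p(35)=14883, p(36)=17977, p(37)=21637, p(38)=26015, p(39)=31185, p(40)=37338, p(41)=44583, p(42)=53174, p(43)=63261, p(44)=75175, p(45)=89134, p(46)=105558, p(47)=124754, p(48)=147273, p(49)=173525, p(50)=204226, p(51)=239943, p(52)=281589, p(53)=329931, p(54)=386155, p(55)=451276, p(56)=526823, p(57)=614154, p(58)=715220, p(59)=831820, p(60)=966467, p(61)=1121505, p(62)=1300156, p(63)=1505499, p(64)=1741630, p(65)=2012558, p(66)=2323520, p(67)=2679689, p(68)=3087735, p(69)=3554345, p(70)=4087968, p(71)=4697205, p(72)=5392783, p(73)=6185689, p(74)=7089500, p(75)=8118264, p(76)=9289091, p(77)=10619863, p(78)=12132164, p(79)=13848650, p(80)=15796476, p(81)=18004327, p(82)=20506255, p(83)=23338469, p(84)=26543660, p(85)=30167357, p(86)=34262962, p(87)=38887673, p(88)=44108109, p(89)=49995925, p(90)=56634173, p(91)=64112359, p(92)=72533807, p(93)=82010177, p(94)=92669720, p(95)=104651419, p(96)=118114304, p(97)=133230930, p(98)=150198136, p(99)=169229875, p(100)=190569292, p(101)=214481126, p(102)=241265379, p(103)=271248950, p(104)=304801365, p(105)=342325709, p(106)=384276336, p(107)=431149389, p(108)=483502844, p(109)=541946240, p(110)=607163746, p(111)=679903203, p(112)=761002156, p(113)=851376628, p(114)=952050665, p(115)=1064144451, p(116)=1188908248, p(117)=1327710076, p(118)=1482074143, p(119)=1653668665, p(120)=1844349560, p(121)=2056148051, p(122)=2291320912, p(123)=2552338241, p(124)=2841940500, p(125)=3163127352, p(126)=3519222692, p(127)=3913864295, p(128)=4351078600, p(129)=4835271870, p(130)=5371315400, p(131)=5964539504, p(132)=6620830889, p(133)=7346629512, p(134)=8149040695, p(135)=9035836076, p(136)=10015581680, p(137)=11097645016, p(138)=12292341831, p(139)=13610949895, p(140)=15065878135, p(141)=16670689208, p(142)=18440293320, p(143)=20390982757, p(144)=22540654445, p(145)=24908858009, p(146)=27517052599, p(147)=30388671978, p(148)=33549419497, p(149)=37027355200, p(150)=40853235313, p(151)=45060624582, p(152)=49686288421, p(153)=54770336324, p(154)=60356673280, p(155)=66493182097, p(156)=73232243759, p(157)=80630964769, p(158)=88751778802, p(159)=97662728555, p(160)=107438159466, p(161)=118159068427, p(162)=129913904637, p(163)=142798995930, p(164)=156919475295, p(165)=172389800255.
Final step: p(166) = p(165) + p(164) - p(161) - p(159) + p(154) + p(151) - p(144) - p(140) + p(131) + p(126) - p(115) - p(109) + p(96) + p(89) - p(74) - p(66) + p(49) + p(40) - p(21) - p(11)
= 172389800255 + 156919475295 - 118159068427 - 97662728555 + 60356673280 + 45060624582 - 22540654445 - 15065878135 + 5964539504 + 3519222692 - 1064144451 - 541946240 + 118114304 + 49995925 - 7089500 - 2323520 + 173525 + 37338 - 792 - 56
= 189334822579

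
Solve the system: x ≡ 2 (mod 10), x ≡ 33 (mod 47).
362

Using Chinese Remainder Theorem:
M = 10 × 47 = 470
M1 = 47, M2 = 10
y1 = 47^(-1) mod 10 = 3
y2 = 10^(-1) mod 47 = 33
x = (2×47×3 + 33×10×33) mod 470 = 362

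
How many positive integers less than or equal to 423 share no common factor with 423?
276

423 = 3^2 × 47
φ(n) = n × ∏(1 - 1/p) for each prime p dividing n
φ(423) = 423 × (1 - 1/3) × (1 - 1/47) = 276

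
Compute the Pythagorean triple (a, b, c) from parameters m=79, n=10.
(6141, 1580, 6341)

Euclid's formula: a = m² - n², b = 2mn, c = m² + n²
m = 79, n = 10
a = 79² - 10² = 6241 - 100 = 6141
b = 2 × 79 × 10 = 1580
c = 79² + 10² = 6241 + 100 = 6341
Verification: 6141² + 1580² = 37711881 + 2496400 = 40208281 = 6341² ✓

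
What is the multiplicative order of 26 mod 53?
52

53 is prime, so ord(26) divides φ(53) = 52.
Divisors of 52: 1, 2, 4, 13, 26, 52.
Repeated squaring: 26^1 ≡ 26, 26^2 ≡ 40, 26^4 ≡ 10, 26^8 ≡ 47, 26^16 ≡ 36, 26^32 ≡ 24 (mod 53).
Test 26^d mod 53 for each divisor d in increasing order:
26^1 ≡ 26
26^2 ≡ 40
26^4 ≡ 10
26^13 = 26^8·26^4·26^1 ≡ 30
26^26 = 26^16·26^8·26^2 ≡ 52
26^52 = 26^32·26^16·26^4 ≡ 1  ← first divisor giving 1
The order is 52.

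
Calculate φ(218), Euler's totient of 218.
108

218 = 2 × 109
φ(n) = n × ∏(1 - 1/p) for each prime p dividing n
φ(218) = 218 × (1 - 1/2) × (1 - 1/109) = 108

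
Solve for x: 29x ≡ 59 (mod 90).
x ≡ 61 (mod 90)

gcd(29, 90) = 1, which divides 59, so solutions exist.
Find 29^(-1) mod 90 by the extended Euclidean algorithm:
90 = 3 × 29 + 3  ⟹  3 = (1)·90 + (-3)·29
29 = 9 × 3 + 2  ⟹  2 = (-9)·90 + (28)·29
3 = 1 × 2 + 1  ⟹  1 = (10)·90 + (-31)·29
So (-31)·29 ≡ 1 (mod 90), i.e. 29^(-1) ≡ -31 ≡ 59 (mod 90).
x ≡ 59 × 59 = 3481 ≡ 61 (mod 90).
Check: 29 × 61 = 1769 ≡ 59 (mod 90).
Unique solution: x ≡ 61 (mod 90)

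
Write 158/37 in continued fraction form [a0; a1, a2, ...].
[4; 3, 1, 2, 3]

Euclidean algorithm steps:
158 = 4 × 37 + 10
37 = 3 × 10 + 7
10 = 1 × 7 + 3
7 = 2 × 3 + 1
3 = 3 × 1 + 0
Continued fraction: [4; 3, 1, 2, 3]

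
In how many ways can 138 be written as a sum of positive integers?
12292341831

p(n) counts ways to write n as a sum of positive integers (order ignored).
Euler's pentagonal recurrence: p(k) = p(k-1) + p(k-2) - p(k-5) - p(k-7) + p(k-12) + p(k-15) - ... (offsets j(3j∓1)/2, signs ++--, p(0)=1, p(<0)=0).
DP table for k = 0..137: p(0)=1, p(1)=1, p(2)=2, p(3)=3, p(4)=5, p(5)=7, p(6)=11, p(7)=15, p(8)=22, p(9)=30, p(10)=42, p(11)=56, p(12)=77, p(13)=101, p(14)=135, p(15)=176, p(16)=231, p(17)=297, p(18)=385, p(19)=490, p(20)=627, p(21)=792, p(22)=1002, p(23)=1255, p(24)=1575, p(25)=1958, p(26)=2436, p(27)=3010, p(28)=3718, p(29)=4565, p(30)=5604, p(31)=6842, p(32)=8349, p(33)=10143, p(34)=12310, p(35)=14883, p(36)=17977, p(37)=21637, p(38)=26015, p(39)=31185, p(40)=37338, p(41)=44583, p(42)=53174, p(43)=63261, p(44)=75175, p(45)=89134, p(46)=105558, p(47)=124754, p(48)=147273, p(49)=173525, p(50)=204226, p(51)=239943, p(52)=281589, p(53)=329931, p(54)=386155, p(55)=451276, p(56)=526823, p(57)=614154, p(58)=715220, p(59)=831820, p(60)=966467, p(61)=1121505, p(62)=1300156, p(63)=1505499, p(64)=1741630, p(65)=2012558, p(66)=2323520, p(67)=2679689, p(68)=3087735, p(69)=3554345, p(70)=4087968, p(71)=4697205, p(72)=5392783, p(73)=6185689, p(74)=7089500, p(75)=8118264, p(76)=9289091, p(77)=10619863, p(78)=12132164, p(79)=13848650, p(80)=15796476, p(81)=18004327, p(82)=20506255, p(83)=23338469, p(84)=26543660, p(85)=30167357, p(86)=34262962, p(87)=38887673, p(88)=44108109, p(89)=49995925, p(90)=56634173, p(91)=64112359, p(92)=72533807, p(93)=82010177, p(94)=92669720, p(95)=104651419, p(96)=118114304, p(97)=133230930, p(98)=150198136, p(99)=169229875, p(100)=190569292, p(101)=214481126, p(102)=241265379, p(103)=271248950, p(104)=304801365, p(105)=342325709, p(106)=384276336, p(107)=431149389, p(108)=483502844, p(109)=541946240, p(110)=607163746, p(111)=679903203, p(112)=761002156, p(113)=851376628, p(114)=952050665, p(115)=1064144451, p(116)=1188908248, p(117)=1327710076, p(118)=1482074143, p(119)=1653668665, p(120)=1844349560, p(121)=2056148051, p(122)=2291320912, p(123)=2552338241, p(124)=2841940500, p(125)=3163127352, p(126)=3519222692, p(127)=3913864295, p(128)=4351078600, p(129)=4835271870, p(130)=5371315400, p(131)=5964539504, p(132)=6620830889, p(133)=7346629512, p(134)=8149040695, p(135)=9035836076, p(136)=10015581680, p(137)=11097645016.
Final step: p(138) = p(137) + p(136) - p(133) - p(131) + p(126) + p(123) - p(116) - p(112) + p(103) + p(98) - p(87) - p(81) + p(68) + p(61) - p(46) - p(38) + p(21) + p(12)
= 11097645016 + 10015581680 - 7346629512 - 5964539504 + 3519222692 + 2552338241 - 1188908248 - 761002156 + 271248950 + 150198136 - 38887673 - 18004327 + 3087735 + 1121505 - 105558 - 26015 + 792 + 77
= 12292341831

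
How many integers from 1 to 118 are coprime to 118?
58

118 = 2 × 59
φ(n) = n × ∏(1 - 1/p) for each prime p dividing n
φ(118) = 118 × (1 - 1/2) × (1 - 1/59) = 58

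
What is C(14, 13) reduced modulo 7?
0

Using Lucas' theorem:
Write n=14 and k=13 in base 7:
n in base 7: [2, 0]
k in base 7: [1, 6]
C(14,13) mod 7 = ∏ C(n_i, k_i) mod 7
Digit binomials (mod 7): C(2,1) = 2; C(0,6) = 0 (k_i > n_i)
Product: 2 × 0 = 0 ≡ 0 (mod 7)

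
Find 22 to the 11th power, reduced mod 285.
238

Repeated squaring. Binary of 11 = 1011.
22^1 ≡ 22 (mod 285); 22^2 ≡ 199 (mod 285); 22^4 ≡ 271 (mod 285); 22^8 ≡ 196 (mod 285)
22^11 = 22^1 × 22^2 × 22^8 ≡ 238 (mod 285)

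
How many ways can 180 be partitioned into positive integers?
684957390936

p(n) counts ways to write n as a sum of positive integers (order ignored).
Euler's pentagonal recurrence: p(k) = p(k-1) + p(k-2) - p(k-5) - p(k-7) + p(k-12) + p(k-15) - ... (offsets j(3j∓1)/2, signs ++--, p(0)=1, p(<0)=0).
DP table for k = 0..179: p(0)=1, p(1)=1, p(2)=2, p(3)=3, p(4)=5, p(5)=7, p(6)=11, p(7)=15, p(8)=22, p(9)=30, p(10)=42, p(11)=56, p(12)=77, p(13)=101, p(14)=135, p(15)=176, p(16)=231, p(17)=297, p(18)=385, p(19)=490, p(20)=627, p(21)=792, p(22)=1002, p(23)=1255, p(24)=1575, p(25)=1958, p(26)=2436, p(27)=3010, p(28)=3718, p(29)=4565, p(30)=5604, p(31)=6842, p(32)=8349, p(33)=10143, p(34)=12310, p(35)=14883, p(36)=17977, p(37)=21637, p(38)=26015, p(39)=31185, p(40)=37338, p(41)=44583, p(42)=53174, p(43)=63261, p(44)=75175, p(45)=89134, p(46)=105558, p(47)=124754, p(48)=147273, p(49)=173525, p(50)=204226, p(51)=239943, p(52)=281589, p(53)=329931, p(54)=386155, p(55)=451276, p(56)=526823, p(57)=614154, p(58)=715220, p(59)=831820, p(60)=966467, p(61)=1121505, p(62)=1300156, p(63)=1505499, p(64)=1741630, p(65)=2012558, p(66)=2323520, p(67)=2679689, p(68)=3087735, p(69)=3554345, p(70)=4087968, p(71)=4697205, p(72)=5392783, p(73)=6185689, p(74)=7089500, p(75)=8118264, p(76)=9289091, p(77)=10619863, p(78)=12132164, p(79)=13848650, p(80)=15796476, p(81)=18004327, p(82)=20506255, p(83)=23338469, p(84)=26543660, p(85)=30167357, p(86)=34262962, p(87)=38887673, p(88)=44108109, p(89)=49995925, p(90)=56634173, p(91)=64112359, p(92)=72533807, p(93)=82010177, p(94)=92669720, p(95)=104651419, p(96)=118114304, p(97)=133230930, p(98)=150198136, p(99)=169229875, p(100)=190569292, p(101)=214481126, p(102)=241265379, p(103)=271248950, p(104)=304801365, p(105)=342325709, p(106)=384276336, p(107)=431149389, p(108)=483502844, p(109)=541946240, p(110)=607163746, p(111)=679903203, p(112)=761002156, p(113)=851376628, p(114)=952050665, p(115)=1064144451, p(116)=1188908248, p(117)=1327710076, p(118)=1482074143, p(119)=1653668665, p(120)=1844349560, p(121)=2056148051, p(122)=2291320912, p(123)=2552338241, p(124)=2841940500, p(125)=3163127352, p(126)=3519222692, p(127)=3913864295, p(128)=4351078600, p(129)=4835271870, p(130)=5371315400, p(131)=5964539504, p(132)=6620830889, p(133)=7346629512, p(134)=8149040695, p(135)=9035836076, p(136)=10015581680, p(137)=11097645016, p(138)=12292341831, p(139)=13610949895, p(140)=15065878135, p(141)=16670689208, p(142)=18440293320, p(143)=20390982757, p(144)=22540654445, p(145)=24908858009, p(146)=27517052599, p(147)=30388671978, p(148)=33549419497, p(149)=37027355200, p(150)=40853235313, p(151)=45060624582, p(152)=49686288421, p(153)=54770336324, p(154)=60356673280, p(155)=66493182097, p(156)=73232243759, p(157)=80630964769, p(158)=88751778802, p(159)=97662728555, p(160)=107438159466, p(161)=118159068427, p(162)=129913904637, p(163)=142798995930, p(164)=156919475295, p(165)=172389800255, p(166)=189334822579, p(167)=207890420102, p(168)=228204732751, p(169)=250438925115, p(170)=274768617130, p(171)=301384802048, p(172)=330495499613, p(173)=362326859895, p(174)=397125074750, p(175)=435157697830, p(176)=476715857290, p(177)=522115831195, p(178)=571701605655, p(179)=625846753120.
Final step: p(180) = p(179) + p(178) - p(175) - p(173) + p(168) + p(165) - p(158) - p(154) + p(145) + p(140) - p(129) - p(123) + p(110) + p(103) - p(88) - p(80) + p(63) + p(54) - p(35) - p(25) + p(4)
= 625846753120 + 571701605655 - 435157697830 - 362326859895 + 228204732751 + 172389800255 - 88751778802 - 60356673280 + 24908858009 + 15065878135 - 4835271870 - 2552338241 + 607163746 + 271248950 - 44108109 - 15796476 + 1505499 + 386155 - 14883 - 1958 + 5
= 684957390936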